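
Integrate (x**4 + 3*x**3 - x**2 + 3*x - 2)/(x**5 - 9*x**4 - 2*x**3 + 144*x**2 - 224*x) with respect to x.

Factor the denominator: x*(x - 7)*(x - 4)*(x - 2)*(x + 4).
Partial-fraction decomposition: 17/(1056*(x + 4)) + 1/(3*(x - 2)) - 221/(96*(x - 4)) + 680/(231*(x - 7)) + 1/(112*x).
Integrate each term: A/(x−a) contributes A·log|x−a|.

log(x)/112 + 680*log(x - 7)/231 - 221*log(x - 4)/96 + log(x - 2)/3 + 17*log(x + 4)/1056 + C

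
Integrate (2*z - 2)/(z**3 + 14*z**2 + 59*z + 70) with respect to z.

Factor the denominator: (z + 2)*(z + 5)*(z + 7).
Partial-fraction decomposition: -8/(5*(z + 7)) + 2/(z + 5) - 2/(5*(z + 2)).
Integrate each term: A/(z−a) contributes A·log|z−a|.

-2*log(z + 2)/5 + 2*log(z + 5) - 8*log(z + 7)/5 + C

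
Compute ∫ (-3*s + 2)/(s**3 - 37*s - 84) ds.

Factor the denominator: (s - 7)*(s + 3)*(s + 4).
Partial-fraction decomposition: 14/(11*(s + 4)) - 11/(10*(s + 3)) - 19/(110*(s - 7)).
Integrate each term: A/(s−a) contributes A·log|s−a|.

-19*log(s - 7)/110 - 11*log(s + 3)/10 + 14*log(s + 4)/11 + C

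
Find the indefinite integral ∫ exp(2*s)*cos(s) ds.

exp(2*s)*sin(s)/5 + 2*exp(2*s)*cos(s)/5 + C

Let I denote the integral. Integrate by parts with u = cos(s), dv = exp(2*s) ds, so v = exp(2*s)/2: I = exp(2*s)*cos(s)/2 + (1/2)·∫ exp(2*s)*sin(s) ds.
Apply parts again with u = sin(s), dv = exp(2*s) ds: ∫ exp(2*s)*sin(s) ds = exp(2*s)*sin(s)/2 − (1/2)·I. Substituting back brings back I: I = exp(2*s)*sin(s)/4 + exp(2*s)*cos(s)/2 − (1/4)·I.
Solving for I: (1 + 1/4)·I equals the remaining terms, so I = (4/5)·(exp(2*s)*sin(s)/4 + exp(2*s)*cos(s)/2).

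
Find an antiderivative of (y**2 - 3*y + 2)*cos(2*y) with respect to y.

Use integration by parts with u = y**2 - 3*y + 2, dv = cos(2*y) dy, so v = sin(2*y)/2.
Apply parts 2 times (tabular method): alternate signs, differentiate u down to 0, integrate dv up.

y**2*sin(2*y)/2 - 3*y*sin(2*y)/2 + y*cos(2*y)/2 + 3*sin(2*y)/4 - 3*cos(2*y)/4 + C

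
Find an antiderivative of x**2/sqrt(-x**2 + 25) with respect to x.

Substitute x = 5·sin(θ), so dx = 5·cos(θ) dθ and the radical becomes sqrt(-x**2 + 25) = 5·cos(θ) by the Pythagorean identity.
Integrate the resulting trig expression in θ, then back-substitute θ = asin(x/5), sin(θ) = x/5, cos(θ) = sqrt(-x**2 + 25)/5 (absorbing any constant into C).

-x*sqrt(-x**2 + 25)/2 + 25*asin(x/5)/2 + C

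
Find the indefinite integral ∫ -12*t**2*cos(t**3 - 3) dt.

-4*sin(t**3 - 3) + C

Let u = t**3 - 3, so du = (3*t**2) dt.
Rewriting, the integral becomes -4·∫ cos(u) du = -4·sin(u).
Substituting back, u = t**3 - 3.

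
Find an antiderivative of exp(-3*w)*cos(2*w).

Let I denote the integral. Integrate by parts with u = cos(2*w), dv = exp(-3*w) dw, so v = -exp(-3*w)/3: I = -exp(-3*w)*cos(2*w)/3 − (2/3)·∫ exp(-3*w)*sin(2*w) dw.
Apply parts again with u = sin(2*w), dv = exp(-3*w) dw: ∫ exp(-3*w)*sin(2*w) dw = -exp(-3*w)*sin(2*w)/3 + (2/3)·I. Substituting back brings back I: I = 2*exp(-3*w)*sin(2*w)/9 - exp(-3*w)*cos(2*w)/3 − (4/9)·I.
Solving for I: (1 + 4/9)·I equals the remaining terms, so I = (9/13)·(2*exp(-3*w)*sin(2*w)/9 - exp(-3*w)*cos(2*w)/3).

2*exp(-3*w)*sin(2*w)/13 - 3*exp(-3*w)*cos(2*w)/13 + C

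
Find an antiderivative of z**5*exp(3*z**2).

(9*z**4 - 6*z**2 + 2)*exp(3*z**2)/54 + C

Let u = z², du = 2z dz; rewrite as (1/2)∫ u^2·exp(3u) du.
Now integrate by parts 2 times.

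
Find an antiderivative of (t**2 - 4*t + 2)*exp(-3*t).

(-9*t**2 + 30*t - 8)*exp(-3*t)/27 + C

Use integration by parts with u = t**2 - 4*t + 2, dv = exp(-3*t) dt, so v = -exp(-3*t)/3.
Apply parts 2 times (tabular method): alternate signs, differentiate u down to 0, integrate dv up.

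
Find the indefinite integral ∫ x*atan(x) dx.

x**2*atan(x)/2 - x/2 + atan(x)/2 + C

Use integration by parts with u = arctan(x), dv = x dx.
Then du = 1/(x**2 + 1) dx.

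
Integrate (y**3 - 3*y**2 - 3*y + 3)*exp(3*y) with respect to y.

(9*y**3 - 36*y**2 - 3*y + 28)*exp(3*y)/27 + C

Use integration by parts with u = y**3 - 3*y**2 - 3*y + 3, dv = exp(3*y) dy, so v = exp(3*y)/3.
Apply parts 3 times (tabular method): alternate signs, differentiate u down to 0, integrate dv up.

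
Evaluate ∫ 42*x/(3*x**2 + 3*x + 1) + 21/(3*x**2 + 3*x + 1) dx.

Let u = 3*x**2 + 3*x + 1, so du = (6*x + 3) dx.
Rewriting, the integral becomes 7·∫ 1/u du = 7·log(u).
Substituting back, u = 3*x**2 + 3*x + 1.

7*log(3*x**2 + 3*x + 1) + C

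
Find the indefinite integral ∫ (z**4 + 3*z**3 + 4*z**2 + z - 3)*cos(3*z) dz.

Use integration by parts with u = z**4 + 3*z**3 + 4*z**2 + z - 3, dv = cos(3*z) dz, so v = sin(3*z)/3.
Apply parts 4 times (tabular method): alternate signs, differentiate u down to 0, integrate dv up.

z**4*sin(3*z)/3 + z**3*sin(3*z) + 4*z**3*cos(3*z)/9 + 8*z**2*sin(3*z)/9 + z**2*cos(3*z) - z*sin(3*z)/3 + 16*z*cos(3*z)/27 - 97*sin(3*z)/81 - cos(3*z)/9 + C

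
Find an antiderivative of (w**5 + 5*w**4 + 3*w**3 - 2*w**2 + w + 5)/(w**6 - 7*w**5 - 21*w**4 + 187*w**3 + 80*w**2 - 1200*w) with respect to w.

Factor the denominator: w*(w - 5)**2*(w - 4)*(w + 3)*(w + 4).
Partial-fraction decomposition: -11/(864*(w + 4)) + 65/(1344*(w + 3)) + 2473/(224*(w - 4)) - 87019/(8640*(w - 5)) + 439/(24*(w - 5)**2) - 1/(240*w).
Integrate each term; A/(w−a) gives A·log|w−a|; A/(w−a)² gives −A/(w−a).

-log(w)/240 - 87019*log(w - 5)/8640 + 2473*log(w - 4)/224 + 65*log(w + 3)/1344 - 11*log(w + 4)/864 - 439/(24*w - 120) + C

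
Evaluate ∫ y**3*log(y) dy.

y**4*log(y)/4 - y**4/16 + C

Use integration by parts with u = log(y), dv = y**3 dy.
Then du = 1/y dy and v = y**4/4.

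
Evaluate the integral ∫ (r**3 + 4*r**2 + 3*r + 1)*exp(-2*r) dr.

(-4*r**3 - 22*r**2 - 34*r - 21)*exp(-2*r)/8 + C

Use integration by parts with u = r**3 + 4*r**2 + 3*r + 1, dv = exp(-2*r) dr, so v = -exp(-2*r)/2.
Apply parts 3 times (tabular method): alternate signs, differentiate u down to 0, integrate dv up.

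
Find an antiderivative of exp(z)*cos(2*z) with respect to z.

Let I denote the integral. Integrate by parts with u = cos(2*z), dv = exp(z) dz, so v = exp(z): I = exp(z)*cos(2*z) + 2·∫ exp(z)*sin(2*z) dz.
Apply parts again with u = sin(2*z), dv = exp(z) dz: ∫ exp(z)*sin(2*z) dz = exp(z)*sin(2*z) − 2·I. Substituting back brings back I: I = 2*exp(z)*sin(2*z) + exp(z)*cos(2*z) − 4·I.
Solving for I: (1 + 4)·I equals the remaining terms, so I = (1/5)·(2*exp(z)*sin(2*z) + exp(z)*cos(2*z)).

2*exp(z)*sin(2*z)/5 + exp(z)*cos(2*z)/5 + C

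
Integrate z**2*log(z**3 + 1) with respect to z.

Let u = z**3 + 1, so du = (3*z**2) dz.
The integral becomes (1/3)·∫ log(u) du; integrate by parts with u′=log(u), dv′=du.

z**3*log(z**3 + 1)/3 - z**3/3 + log(z**3 + 1)/3 + C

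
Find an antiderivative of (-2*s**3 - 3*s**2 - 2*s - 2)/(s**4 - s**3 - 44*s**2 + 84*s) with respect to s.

-log(s)/42 - 277*log(s - 6)/156 + 17*log(s - 2)/36 - 551*log(s + 7)/819 + C

Factor the denominator: s*(s - 6)*(s - 2)*(s + 7).
Partial-fraction decomposition: -551/(819*(s + 7)) + 17/(36*(s - 2)) - 277/(156*(s - 6)) - 1/(42*s).
Integrate each term: A/(s−a) contributes A·log|s−a|.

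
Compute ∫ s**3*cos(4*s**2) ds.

Let u = s², du = 2s ds; rewrite as (1/2)∫ u^1·cos(4u) du.
Now integrate by parts 1 time.

s**2*sin(4*s**2)/8 + cos(4*s**2)/32 + C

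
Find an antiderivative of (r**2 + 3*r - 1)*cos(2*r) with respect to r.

r**2*sin(2*r)/2 + 3*r*sin(2*r)/2 + r*cos(2*r)/2 - 3*sin(2*r)/4 + 3*cos(2*r)/4 + C

Use integration by parts with u = r**2 + 3*r - 1, dv = cos(2*r) dr, so v = sin(2*r)/2.
Apply parts 2 times (tabular method): alternate signs, differentiate u down to 0, integrate dv up.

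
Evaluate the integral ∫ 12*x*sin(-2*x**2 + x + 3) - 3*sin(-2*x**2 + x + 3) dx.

3*cos(-2*x**2 + x + 3) + C

Let u = 2*x**2 - x - 3, so du = (4*x - 1) dx.
Rewriting, the integral becomes -3·∫ sin(u) du = -3·-cos(u).
Substituting back, u = 2*x**2 - x - 3.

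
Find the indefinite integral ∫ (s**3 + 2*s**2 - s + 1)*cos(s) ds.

Use integration by parts with u = s**3 + 2*s**2 - s + 1, dv = cos(s) ds, so v = sin(s).
Apply parts 3 times (tabular method): alternate signs, differentiate u down to 0, integrate dv up.

s**3*sin(s) + 2*s**2*sin(s) + 3*s**2*cos(s) - 7*s*sin(s) + 4*s*cos(s) - 3*sin(s) - 7*cos(s) + C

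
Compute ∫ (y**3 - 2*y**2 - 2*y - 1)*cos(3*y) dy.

Use integration by parts with u = y**3 - 2*y**2 - 2*y - 1, dv = cos(3*y) dy, so v = sin(3*y)/3.
Apply parts 3 times (tabular method): alternate signs, differentiate u down to 0, integrate dv up.

y**3*sin(3*y)/3 - 2*y**2*sin(3*y)/3 + y**2*cos(3*y)/3 - 8*y*sin(3*y)/9 - 4*y*cos(3*y)/9 - 5*sin(3*y)/27 - 8*cos(3*y)/27 + C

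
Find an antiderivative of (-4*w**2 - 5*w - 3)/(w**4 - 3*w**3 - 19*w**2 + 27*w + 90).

Factor the denominator: (w - 5)*(w - 3)*(w + 2)*(w + 3).
Partial-fraction decomposition: 1/(2*(w + 3)) - 9/(35*(w + 2)) + 9/(10*(w - 3)) - 8/(7*(w - 5)).
Integrate each term: A/(w−a) contributes A·log|w−a|.

-8*log(w - 5)/7 + 9*log(w - 3)/10 - 9*log(w + 2)/35 + log(w + 3)/2 + C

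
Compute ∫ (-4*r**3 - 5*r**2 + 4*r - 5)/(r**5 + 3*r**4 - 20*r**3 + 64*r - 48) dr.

Factor the denominator: (r - 2)**2*(r - 1)*(r + 2)*(r + 6).
Partial-fraction decomposition: 655/(1792*(r + 6)) + 1/(192*(r + 2)) - 10/(21*(r - 1)) + 27/(256*(r - 2)) - 49/(32*(r - 2)**2).
Integrate each term; A/(r−a) gives A·log|r−a|; A/(r−a)² gives −A/(r−a).

27*log(r - 2)/256 - 10*log(r - 1)/21 + log(r + 2)/192 + 655*log(r + 6)/1792 + 49/(32*r - 64) + C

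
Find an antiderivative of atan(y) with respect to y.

y*atan(y) - log(y**2 + 1)/2 + C

Use integration by parts with u = arctan(y), dv = dy.
Then du = 1/(y**2 + 1) dy.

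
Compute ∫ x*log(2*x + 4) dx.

x**2*log(2*x + 4)/2 - x**2/4 + x - 2*log(x + 2) + C

Use integration by parts with u = log(2*x + 4), dv = x dx.
Then du = 2/(2*x + 4) dx and v = x**2/2.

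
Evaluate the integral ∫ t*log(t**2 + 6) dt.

Let u = t**2 + 6, so du = (2*t) dt.
The integral becomes (1/2)·∫ log(u) du; integrate by parts with u′=log(u), dv′=du.

t**2*log(t**2 + 6)/2 - t**2/2 + 3*log(t**2 + 6) + C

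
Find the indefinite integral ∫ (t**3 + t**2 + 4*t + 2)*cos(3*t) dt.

Use integration by parts with u = t**3 + t**2 + 4*t + 2, dv = cos(3*t) dt, so v = sin(3*t)/3.
Apply parts 3 times (tabular method): alternate signs, differentiate u down to 0, integrate dv up.

t**3*sin(3*t)/3 + t**2*sin(3*t)/3 + t**2*cos(3*t)/3 + 10*t*sin(3*t)/9 + 2*t*cos(3*t)/9 + 16*sin(3*t)/27 + 10*cos(3*t)/27 + C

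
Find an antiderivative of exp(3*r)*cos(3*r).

Let I denote the integral. Integrate by parts with u = cos(3*r), dv = exp(3*r) dr, so v = exp(3*r)/3: I = exp(3*r)*cos(3*r)/3 + ∫ exp(3*r)*sin(3*r) dr.
Apply parts again with u = sin(3*r), dv = exp(3*r) dr: ∫ exp(3*r)*sin(3*r) dr = exp(3*r)*sin(3*r)/3 − I. Substituting back brings back I: I = exp(3*r)*sin(3*r)/3 + exp(3*r)*cos(3*r)/3 − I.
Solving for I: (1 + 1)·I equals the remaining terms, so I = (1/2)·(exp(3*r)*sin(3*r)/3 + exp(3*r)*cos(3*r)/3).

exp(3*r)*sin(3*r)/6 + exp(3*r)*cos(3*r)/6 + C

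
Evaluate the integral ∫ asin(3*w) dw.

w*asin(3*w) + sqrt(-9*w**2 + 1)/3 + C

Use integration by parts with u = arcsin(3*w), dv = dw.
Then du = 3/sqrt(-9*w**2 + 1) dw.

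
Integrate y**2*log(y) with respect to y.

y**3*log(y)/3 - y**3/9 + C

Use integration by parts with u = log(y), dv = y**2 dy.
Then du = 1/y dy and v = y**3/3.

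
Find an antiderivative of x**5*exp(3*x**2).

Let u = x², du = 2x dx; rewrite as (1/2)∫ u^2·exp(3u) du.
Now integrate by parts 2 times.

(9*x**4 - 6*x**2 + 2)*exp(3*x**2)/54 + C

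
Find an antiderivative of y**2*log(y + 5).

y**3*log(y + 5)/3 - y**3/9 + 5*y**2/6 - 25*y/3 + 125*log(y + 5)/3 + C

Use integration by parts with u = log(y + 5), dv = y**2 dy.
Then du = 1/(y + 5) dy and v = y**3/3.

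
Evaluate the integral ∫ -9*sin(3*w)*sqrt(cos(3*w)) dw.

Let u = cos(3*w), so du = (-3*sin(3*w)) dw.
Rewriting, the integral becomes 3·∫ √u du = 3·(2/3)u^(3/2).
Substituting back, u = cos(3*w).

2*cos(3*w)**(3/2) + C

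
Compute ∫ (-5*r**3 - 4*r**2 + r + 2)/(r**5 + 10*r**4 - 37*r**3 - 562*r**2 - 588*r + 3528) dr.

-951*log(r - 7)/5915 + 13*log(r - 2)/720 - 32105*log(r + 6)/2704 + 757*log(r + 7)/63 - 233/(26*r + 156) + C

Factor the denominator: (r - 7)*(r - 2)*(r + 6)**2*(r + 7).
Partial-fraction decomposition: 757/(63*(r + 7)) - 32105/(2704*(r + 6)) + 233/(26*(r + 6)**2) + 13/(720*(r - 2)) - 951/(5915*(r - 7)).
Integrate each term; A/(r−a) gives A·log|r−a|; A/(r−a)² gives −A/(r−a).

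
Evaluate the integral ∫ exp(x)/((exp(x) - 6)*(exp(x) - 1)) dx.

Let u = e^x, du = e^x dx.
The integral becomes ∫ du/((u-1)(u-6)); decompose into partial fractions.

log(exp(x) - 6)/5 - log(exp(x) - 1)/5 + C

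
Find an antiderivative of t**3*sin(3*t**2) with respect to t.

Let u = t², du = 2t dt; rewrite as (1/2)∫ u^1·sin(3u) du.
Now integrate by parts 1 time.

-t**2*cos(3*t**2)/6 + sin(3*t**2)/18 + C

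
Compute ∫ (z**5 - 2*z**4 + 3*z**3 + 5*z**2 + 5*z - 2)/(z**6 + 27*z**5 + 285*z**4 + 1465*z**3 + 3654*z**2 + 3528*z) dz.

Factor the denominator: z*(z + 3)*(z + 4)*(z + 6)*(z + 7)**2.
Partial-fraction decomposition: -990925/(3528*(z + 7)) - 11215/(42*(z + 7)**2) + 2717/(9*(z + 6)) - 835/(36*(z + 4)) + 229/(72*(z + 3)) - 1/(1764*z).
Integrate each term; A/(z−a) gives A·log|z−a|; A/(z−a)² gives −A/(z−a).

-log(z)/1764 + 229*log(z + 3)/72 - 835*log(z + 4)/36 + 2717*log(z + 6)/9 - 990925*log(z + 7)/3528 + 11215/(42*z + 294) + C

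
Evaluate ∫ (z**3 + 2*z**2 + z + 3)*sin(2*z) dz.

-z**3*cos(2*z)/2 + 3*z**2*sin(2*z)/4 - z**2*cos(2*z) + z*sin(2*z) + z*cos(2*z)/4 - sin(2*z)/8 - cos(2*z) + C

Use integration by parts with u = z**3 + 2*z**2 + z + 3, dv = sin(2*z) dz, so v = -cos(2*z)/2.
Apply parts 3 times (tabular method): alternate signs, differentiate u down to 0, integrate dv up.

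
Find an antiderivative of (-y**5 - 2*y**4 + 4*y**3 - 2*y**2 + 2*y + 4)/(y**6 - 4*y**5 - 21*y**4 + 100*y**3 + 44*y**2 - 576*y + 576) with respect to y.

-325*log(y - 4)/56 + 305*log(y - 3)/42 - 1037*log(y - 2)/450 - 47*log(y + 3)/1050 - 55*log(y + 4)/504 + 8/(15*y - 30) + C

Factor the denominator: (y - 4)*(y - 3)*(y - 2)**2*(y + 3)*(y + 4).
Partial-fraction decomposition: -55/(504*(y + 4)) - 47/(1050*(y + 3)) - 1037/(450*(y - 2)) - 8/(15*(y - 2)**2) + 305/(42*(y - 3)) - 325/(56*(y - 4)).
Integrate each term; A/(y−a) gives A·log|y−a|; A/(y−a)² gives −A/(y−a).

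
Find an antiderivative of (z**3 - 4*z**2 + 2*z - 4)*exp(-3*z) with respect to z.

Use integration by parts with u = z**3 - 4*z**2 + 2*z - 4, dv = exp(-3*z) dz, so v = -exp(-3*z)/3.
Apply parts 3 times (tabular method): alternate signs, differentiate u down to 0, integrate dv up.

(-z**3 + 3*z**2 + 4)*exp(-3*z)/3 + C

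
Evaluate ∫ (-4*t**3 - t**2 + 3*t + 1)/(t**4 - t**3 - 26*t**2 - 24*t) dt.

-log(t)/24 - 881*log(t - 6)/420 + log(t + 1)/21 - 229*log(t + 4)/120 + C

Factor the denominator: t*(t - 6)*(t + 1)*(t + 4).
Partial-fraction decomposition: -229/(120*(t + 4)) + 1/(21*(t + 1)) - 881/(420*(t - 6)) - 1/(24*t).
Integrate each term: A/(t−a) contributes A·log|t−a|.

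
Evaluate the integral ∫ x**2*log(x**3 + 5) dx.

x**3*log(x**3 + 5)/3 - x**3/3 + 5*log(x**3 + 5)/3 + C

Let u = x**3 + 5, so du = (3*x**2) dx.
The integral becomes (1/3)·∫ log(u) du; integrate by parts with u′=log(u), dv′=du.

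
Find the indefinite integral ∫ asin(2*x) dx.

Use integration by parts with u = arcsin(2*x), dv = dx.
Then du = 2/sqrt(-4*x**2 + 1) dx.

x*asin(2*x) + sqrt(-4*x**2 + 1)/2 + C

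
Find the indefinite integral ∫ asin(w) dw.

w*asin(w) + sqrt(-w**2 + 1) + C

Use integration by parts with u = arcsin(w), dv = dw.
Then du = 1/sqrt(-w**2 + 1) dw.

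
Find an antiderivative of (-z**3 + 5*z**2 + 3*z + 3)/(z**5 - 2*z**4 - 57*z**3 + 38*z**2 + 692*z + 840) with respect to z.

Factor the denominator: (z - 7)*(z - 5)*(z + 2)**2*(z + 6).
Partial-fraction decomposition: 381/(2288*(z + 6)) - 7283/(63504*(z + 2)) + 25/(252*(z + 2)**2) - 9/(539*(z - 5)) - 37/(1053*(z - 7)).
Integrate each term; A/(z−a) gives A·log|z−a|; A/(z−a)² gives −A/(z−a).

-37*log(z - 7)/1053 - 9*log(z - 5)/539 - 7283*log(z + 2)/63504 + 381*log(z + 6)/2288 - 25/(252*z + 504) + C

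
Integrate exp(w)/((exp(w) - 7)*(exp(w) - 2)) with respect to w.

Let u = e^w, du = e^w dw.
The integral becomes ∫ du/((u-7)(u-2)); decompose into partial fractions.

log(exp(w) - 7)/5 - log(exp(w) - 2)/5 + C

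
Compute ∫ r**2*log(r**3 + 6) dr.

Let u = r**3 + 6, so du = (3*r**2) dr.
The integral becomes (1/3)·∫ log(u) du; integrate by parts with u′=log(u), dv′=du.

r**3*log(r**3 + 6)/3 - r**3/3 + 2*log(r**3 + 6) + C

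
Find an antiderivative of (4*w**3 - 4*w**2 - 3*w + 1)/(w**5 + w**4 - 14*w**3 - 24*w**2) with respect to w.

43*log(w)/288 + 181*log(w - 4)/672 + 41*log(w + 2)/24 - 134*log(w + 3)/63 + 1/(24*w) + C

Factor the denominator: w**2*(w - 4)*(w + 2)*(w + 3).
Partial-fraction decomposition: -134/(63*(w + 3)) + 41/(24*(w + 2)) + 181/(672*(w - 4)) + 43/(288*w) - 1/(24*w**2).
Integrate each term; A/(w−a) gives A·log|w−a|; A/(w−a)² gives −A/(w−a).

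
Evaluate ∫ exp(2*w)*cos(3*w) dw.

Let I denote the integral. Integrate by parts with u = cos(3*w), dv = exp(2*w) dw, so v = exp(2*w)/2: I = exp(2*w)*cos(3*w)/2 + (3/2)·∫ exp(2*w)*sin(3*w) dw.
Apply parts again with u = sin(3*w), dv = exp(2*w) dw: ∫ exp(2*w)*sin(3*w) dw = exp(2*w)*sin(3*w)/2 − (3/2)·I. Substituting back brings back I: I = 3*exp(2*w)*sin(3*w)/4 + exp(2*w)*cos(3*w)/2 − (9/4)·I.
Solving for I: (1 + 9/4)·I equals the remaining terms, so I = (4/13)·(3*exp(2*w)*sin(3*w)/4 + exp(2*w)*cos(3*w)/2).

3*exp(2*w)*sin(3*w)/13 + 2*exp(2*w)*cos(3*w)/13 + C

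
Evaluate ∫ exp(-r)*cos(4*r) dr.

Let I denote the integral. Integrate by parts with u = cos(4*r), dv = exp(-r) dr, so v = -exp(-r): I = -exp(-r)*cos(4*r) − 4·∫ exp(-r)*sin(4*r) dr.
Apply parts again with u = sin(4*r), dv = exp(-r) dr: ∫ exp(-r)*sin(4*r) dr = -exp(-r)*sin(4*r) + 4·I. Substituting back brings back I: I = 4*exp(-r)*sin(4*r) - exp(-r)*cos(4*r) − 16·I.
Solving for I: (1 + 16)·I equals the remaining terms, so I = (1/17)·(4*exp(-r)*sin(4*r) - exp(-r)*cos(4*r)).

4*exp(-r)*sin(4*r)/17 - exp(-r)*cos(4*r)/17 + C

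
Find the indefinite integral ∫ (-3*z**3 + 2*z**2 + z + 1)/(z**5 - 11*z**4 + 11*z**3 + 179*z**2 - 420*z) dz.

Factor the denominator: z*(z - 7)*(z - 5)*(z - 3)*(z + 4).
Partial-fraction decomposition: 221/(2772*(z + 4)) - 59/(168*(z - 3)) + 319/(180*(z - 5)) - 923/(616*(z - 7)) - 1/(420*z).
Integrate each term: A/(z−a) contributes A·log|z−a|.

-log(z)/420 - 923*log(z - 7)/616 + 319*log(z - 5)/180 - 59*log(z - 3)/168 + 221*log(z + 4)/2772 + C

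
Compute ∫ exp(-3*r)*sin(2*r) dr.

-3*exp(-3*r)*sin(2*r)/13 - 2*exp(-3*r)*cos(2*r)/13 + C

Let I denote the integral. Integrate by parts with u = sin(2*r), dv = exp(-3*r) dr, so v = -exp(-3*r)/3: I = -exp(-3*r)*sin(2*r)/3 + (2/3)·∫ exp(-3*r)*cos(2*r) dr.
Apply parts again with u = cos(2*r), dv = exp(-3*r) dr: ∫ exp(-3*r)*cos(2*r) dr = -exp(-3*r)*cos(2*r)/3 − (2/3)·I. Substituting back brings back I: I = -exp(-3*r)*sin(2*r)/3 - 2*exp(-3*r)*cos(2*r)/9 − (4/9)·I.
Solving for I: (1 + 4/9)·I equals the remaining terms, so I = (9/13)·(-exp(-3*r)*sin(2*r)/3 - 2*exp(-3*r)*cos(2*r)/9).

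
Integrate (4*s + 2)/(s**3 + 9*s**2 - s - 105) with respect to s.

7*log(s - 3)/40 + 9*log(s + 5)/8 - 13*log(s + 7)/10 + C

Factor the denominator: (s - 3)*(s + 5)*(s + 7).
Partial-fraction decomposition: -13/(10*(s + 7)) + 9/(8*(s + 5)) + 7/(40*(s - 3)).
Integrate each term: A/(s−a) contributes A·log|s−a|.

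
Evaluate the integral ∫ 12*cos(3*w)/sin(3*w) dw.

Let u = sin(3*w), so du = (3*cos(3*w)) dw.
Rewriting, the integral becomes 4·∫ 1/u du = 4·log(u).
Substituting back, u = sin(3*w).

4*log(sin(3*w)) + C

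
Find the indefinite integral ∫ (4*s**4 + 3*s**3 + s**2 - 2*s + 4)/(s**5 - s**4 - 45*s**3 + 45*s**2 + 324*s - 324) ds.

Factor the denominator: (s - 6)*(s - 3)*(s - 1)*(s + 3)*(s + 6).
Partial-fraction decomposition: 1147/(567*(s + 6)) - 131/(324*(s + 3)) + 1/(28*(s - 1)) - 103/(81*(s - 3)) + 293/(81*(s - 6)).
Integrate each term: A/(s−a) contributes A·log|s−a|.

293*log(s - 6)/81 - 103*log(s - 3)/81 + log(s - 1)/28 - 131*log(s + 3)/324 + 1147*log(s + 6)/567 + C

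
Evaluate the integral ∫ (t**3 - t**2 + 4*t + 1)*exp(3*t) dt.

(9*t**3 - 18*t**2 + 48*t - 7)*exp(3*t)/27 + C

Use integration by parts with u = t**3 - t**2 + 4*t + 1, dv = exp(3*t) dt, so v = exp(3*t)/3.
Apply parts 3 times (tabular method): alternate signs, differentiate u down to 0, integrate dv up.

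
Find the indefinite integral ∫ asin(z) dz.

Use integration by parts with u = arcsin(z), dv = dz.
Then du = 1/sqrt(-z**2 + 1) dz.

z*asin(z) + sqrt(-z**2 + 1) + C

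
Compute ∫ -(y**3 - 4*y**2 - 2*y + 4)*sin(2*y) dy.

y**3*cos(2*y)/2 - 3*y**2*sin(2*y)/4 - 2*y**2*cos(2*y) + 2*y*sin(2*y) - 7*y*cos(2*y)/4 + 7*sin(2*y)/8 + 3*cos(2*y) + C

Use integration by parts with u = y**3 - 4*y**2 - 2*y + 4, dv = -sin(2*y) dy, so v = cos(2*y)/2.
Apply parts 3 times (tabular method): alternate signs, differentiate u down to 0, integrate dv up.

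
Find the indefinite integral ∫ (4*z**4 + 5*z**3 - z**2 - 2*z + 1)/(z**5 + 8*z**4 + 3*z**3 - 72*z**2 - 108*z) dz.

-log(z)/108 + 89*log(z - 3)/162 + 5*log(z + 2)/8 - 187*log(z + 3)/54 + 4081*log(z + 6)/648 + C

Factor the denominator: z*(z - 3)*(z + 2)*(z + 3)*(z + 6).
Partial-fraction decomposition: 4081/(648*(z + 6)) - 187/(54*(z + 3)) + 5/(8*(z + 2)) + 89/(162*(z - 3)) - 1/(108*z).
Integrate each term: A/(z−a) contributes A·log|z−a|.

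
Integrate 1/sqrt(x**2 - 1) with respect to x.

log(x + sqrt(x**2 - 1)) + C

Substitute x = sec(θ), so dx = sec(θ)*tan(θ) dθ and the radical becomes sqrt(x**2 - 1) = tan(θ) by the Pythagorean identity.
Integrate the resulting trig expression in θ, then back-substitute sec(θ) = x, tan(θ) = sqrt(x**2 - 1) (absorbing any constant into C).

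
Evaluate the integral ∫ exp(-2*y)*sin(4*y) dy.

-exp(-2*y)*sin(4*y)/10 - exp(-2*y)*cos(4*y)/5 + C

Let I denote the integral. Integrate by parts with u = sin(4*y), dv = exp(-2*y) dy, so v = -exp(-2*y)/2: I = -exp(-2*y)*sin(4*y)/2 + 2·∫ exp(-2*y)*cos(4*y) dy.
Apply parts again with u = cos(4*y), dv = exp(-2*y) dy: ∫ exp(-2*y)*cos(4*y) dy = -exp(-2*y)*cos(4*y)/2 − 2·I. Substituting back brings back I: I = -exp(-2*y)*sin(4*y)/2 - exp(-2*y)*cos(4*y) − 4·I.
Solving for I: (1 + 4)·I equals the remaining terms, so I = (1/5)·(-exp(-2*y)*sin(4*y)/2 - exp(-2*y)*cos(4*y)).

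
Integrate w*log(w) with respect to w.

Use integration by parts with u = log(w), dv = w dw.
Then du = 1/w dw and v = w**2/2.

w**2*log(w)/2 - w**2/4 + C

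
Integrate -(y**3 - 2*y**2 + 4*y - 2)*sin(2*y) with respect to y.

y**3*cos(2*y)/2 - 3*y**2*sin(2*y)/4 - y**2*cos(2*y) + y*sin(2*y) + 5*y*cos(2*y)/4 - 5*sin(2*y)/8 - cos(2*y)/2 + C

Use integration by parts with u = y**3 - 2*y**2 + 4*y - 2, dv = -sin(2*y) dy, so v = cos(2*y)/2.
Apply parts 3 times (tabular method): alternate signs, differentiate u down to 0, integrate dv up.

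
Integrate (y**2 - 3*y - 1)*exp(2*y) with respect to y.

Use integration by parts with u = y**2 - 3*y - 1, dv = exp(2*y) dy, so v = exp(2*y)/2.
Apply parts 2 times (tabular method): alternate signs, differentiate u down to 0, integrate dv up.

(y**2 - 4*y + 1)*exp(2*y)/2 + C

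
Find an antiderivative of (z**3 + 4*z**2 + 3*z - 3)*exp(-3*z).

(-9*z**3 - 45*z**2 - 57*z + 8)*exp(-3*z)/27 + C

Use integration by parts with u = z**3 + 4*z**2 + 3*z - 3, dv = exp(-3*z) dz, so v = -exp(-3*z)/3.
Apply parts 3 times (tabular method): alternate signs, differentiate u down to 0, integrate dv up.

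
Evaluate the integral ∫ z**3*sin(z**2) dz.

-z**2*cos(z**2)/2 + sin(z**2)/2 + C

Let u = z², du = 2z dz; rewrite as (1/2)∫ u^1·sin(1u) du.
Now integrate by parts 1 time.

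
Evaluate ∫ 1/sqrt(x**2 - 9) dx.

Substitute x = 3·sec(θ), so dx = 3·sec(θ)*tan(θ) dθ and the radical becomes sqrt(x**2 - 9) = 3·tan(θ) by the Pythagorean identity.
Integrate the resulting trig expression in θ, then back-substitute sec(θ) = x/3, tan(θ) = sqrt(x**2 - 9)/3 (absorbing any constant into C).

log(x + sqrt(x**2 - 9)) + C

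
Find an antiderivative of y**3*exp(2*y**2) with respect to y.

(2*y**2 - 1)*exp(2*y**2)/8 + C

Let u = y², du = 2y dy; rewrite as (1/2)∫ u^1·exp(2u) du.
Now integrate by parts 1 time.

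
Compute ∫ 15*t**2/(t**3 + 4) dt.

Let u = t**3 + 4, so du = (3*t**2) dt.
Rewriting, the integral becomes 5·∫ 1/u du = 5·log(u).
Substituting back, u = t**3 + 4.

5*log(t**3 + 4) + C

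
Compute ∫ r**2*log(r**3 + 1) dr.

r**3*log(r**3 + 1)/3 - r**3/3 + log(r**3 + 1)/3 + C

Let u = r**3 + 1, so du = (3*r**2) dr.
The integral becomes (1/3)·∫ log(u) du; integrate by parts with u′=log(u), dv′=du.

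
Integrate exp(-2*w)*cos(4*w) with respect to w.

Let I denote the integral. Integrate by parts with u = cos(4*w), dv = exp(-2*w) dw, so v = -exp(-2*w)/2: I = -exp(-2*w)*cos(4*w)/2 − 2·∫ exp(-2*w)*sin(4*w) dw.
Apply parts again with u = sin(4*w), dv = exp(-2*w) dw: ∫ exp(-2*w)*sin(4*w) dw = -exp(-2*w)*sin(4*w)/2 + 2·I. Substituting back brings back I: I = exp(-2*w)*sin(4*w) - exp(-2*w)*cos(4*w)/2 − 4·I.
Solving for I: (1 + 4)·I equals the remaining terms, so I = (1/5)·(exp(-2*w)*sin(4*w) - exp(-2*w)*cos(4*w)/2).

exp(-2*w)*sin(4*w)/5 - exp(-2*w)*cos(4*w)/10 + C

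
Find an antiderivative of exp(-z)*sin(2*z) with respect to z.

-exp(-z)*sin(2*z)/5 - 2*exp(-z)*cos(2*z)/5 + C

Let I denote the integral. Integrate by parts with u = sin(2*z), dv = exp(-z) dz, so v = -exp(-z): I = -exp(-z)*sin(2*z) + 2·∫ exp(-z)*cos(2*z) dz.
Apply parts again with u = cos(2*z), dv = exp(-z) dz: ∫ exp(-z)*cos(2*z) dz = -exp(-z)*cos(2*z) − 2·I. Substituting back brings back I: I = -exp(-z)*sin(2*z) - 2*exp(-z)*cos(2*z) − 4·I.
Solving for I: (1 + 4)·I equals the remaining terms, so I = (1/5)·(-exp(-z)*sin(2*z) - 2*exp(-z)*cos(2*z)).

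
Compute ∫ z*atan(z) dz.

z**2*atan(z)/2 - z/2 + atan(z)/2 + C

Use integration by parts with u = arctan(z), dv = z dz.
Then du = 1/(z**2 + 1) dz.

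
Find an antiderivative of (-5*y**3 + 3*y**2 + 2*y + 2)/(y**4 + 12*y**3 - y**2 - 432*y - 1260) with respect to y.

-479*log(y - 6)/858 - 346*log(y + 5)/11 + 589*log(y + 6)/6 - 925*log(y + 7)/13 + C

Factor the denominator: (y - 6)*(y + 5)*(y + 6)*(y + 7).
Partial-fraction decomposition: -925/(13*(y + 7)) + 589/(6*(y + 6)) - 346/(11*(y + 5)) - 479/(858*(y - 6)).
Integrate each term: A/(y−a) contributes A·log|y−a|.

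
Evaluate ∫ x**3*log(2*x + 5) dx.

Use integration by parts with u = log(2*x + 5), dv = x**3 dx.
Then du = 2/(2*x + 5) dx and v = x**4/4.

x**4*log(2*x + 5)/4 - x**4/16 + 5*x**3/24 - 25*x**2/32 + 125*x/32 - 625*log(2*x + 5)/64 + C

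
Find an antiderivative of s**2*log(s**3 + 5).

s**3*log(s**3 + 5)/3 - s**3/3 + 5*log(s**3 + 5)/3 + C

Let u = s**3 + 5, so du = (3*s**2) ds.
The integral becomes (1/3)·∫ log(u) du; integrate by parts with u′=log(u), dv′=du.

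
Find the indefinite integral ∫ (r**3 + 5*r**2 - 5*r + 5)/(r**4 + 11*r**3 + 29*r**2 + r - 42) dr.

log(r - 1)/16 - 9*log(r + 2)/5 + 19*log(r + 3)/8 + 29*log(r + 7)/80 + C

Factor the denominator: (r - 1)*(r + 2)*(r + 3)*(r + 7).
Partial-fraction decomposition: 29/(80*(r + 7)) + 19/(8*(r + 3)) - 9/(5*(r + 2)) + 1/(16*(r - 1)).
Integrate each term: A/(r−a) contributes A·log|r−a|.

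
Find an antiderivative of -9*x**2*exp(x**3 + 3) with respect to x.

-3*exp(x**3 + 3) + C

Let u = x**3 + 3, so du = (3*x**2) dx.
Rewriting, the integral becomes -3·∫ e^u du = -3·e^u.
Substituting back, u = x**3 + 3.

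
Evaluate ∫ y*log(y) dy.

Use integration by parts with u = log(y), dv = y dy.
Then du = 1/y dy and v = y**2/2.

y**2*log(y)/2 - y**2/4 + C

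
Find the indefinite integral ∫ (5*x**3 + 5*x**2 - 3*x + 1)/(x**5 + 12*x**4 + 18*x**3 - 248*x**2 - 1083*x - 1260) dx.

Factor the denominator: (x - 5)*(x + 3)**2*(x + 4)*(x + 7).
Partial-fraction decomposition: -181/(72*(x + 7)) + 227/(27*(x + 4)) - 6/(x + 3) + 5/(2*(x + 3)**2) + 23/(216*(x - 5)).
Integrate each term; A/(x−a) gives A·log|x−a|; A/(x−a)² gives −A/(x−a).

23*log(x - 5)/216 - 6*log(x + 3) + 227*log(x + 4)/27 - 181*log(x + 7)/72 - 5/(2*x + 6) + C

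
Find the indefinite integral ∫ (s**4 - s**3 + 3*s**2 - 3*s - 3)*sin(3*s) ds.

-s**4*cos(3*s)/3 + 4*s**3*sin(3*s)/9 + s**3*cos(3*s)/3 - s**2*sin(3*s)/3 - 5*s**2*cos(3*s)/9 + 10*s*sin(3*s)/27 + 7*s*cos(3*s)/9 - 7*sin(3*s)/27 + 91*cos(3*s)/81 + C

Use integration by parts with u = s**4 - s**3 + 3*s**2 - 3*s - 3, dv = sin(3*s) ds, so v = -cos(3*s)/3.
Apply parts 4 times (tabular method): alternate signs, differentiate u down to 0, integrate dv up.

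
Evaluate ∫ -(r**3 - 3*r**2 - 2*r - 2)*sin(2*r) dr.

r**3*cos(2*r)/2 - 3*r**2*sin(2*r)/4 - 3*r**2*cos(2*r)/2 + 3*r*sin(2*r)/2 - 7*r*cos(2*r)/4 + 7*sin(2*r)/8 - cos(2*r)/4 + C

Use integration by parts with u = r**3 - 3*r**2 - 2*r - 2, dv = -sin(2*r) dr, so v = cos(2*r)/2.
Apply parts 3 times (tabular method): alternate signs, differentiate u down to 0, integrate dv up.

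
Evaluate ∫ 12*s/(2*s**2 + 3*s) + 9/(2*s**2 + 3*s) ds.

3*log(2*s**2 + 3*s) + C

Let u = 2*s**2 + 3*s, so du = (4*s + 3) ds.
Rewriting, the integral becomes 3·∫ 1/u du = 3·log(u).
Substituting back, u = 2*s**2 + 3*s.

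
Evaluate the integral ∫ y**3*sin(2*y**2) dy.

-y**2*cos(2*y**2)/4 + sin(2*y**2)/8 + C

Let u = y², du = 2y dy; rewrite as (1/2)∫ u^1·sin(2u) du.
Now integrate by parts 1 time.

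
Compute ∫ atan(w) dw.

w*atan(w) - log(w**2 + 1)/2 + C

Use integration by parts with u = arctan(w), dv = dw.
Then du = 1/(w**2 + 1) dw.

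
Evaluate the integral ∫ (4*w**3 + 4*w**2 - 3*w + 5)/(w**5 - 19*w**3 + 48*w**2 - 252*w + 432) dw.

Factor the denominator: (w - 4)*(w - 2)*(w + 6)*(w**2 + 9).
Partial-fraction decomposition: -(3019*w - 11499)/(14625*(w**2 + 9)) - 697/(3600*(w + 6)) - 47/(208*(w - 2)) + 313/(500*(w - 4)).
Integrate each term; A/(w−a) gives A·log|w−a|; the (Bw+D)/(w²+p²) term gives a log and an atan.

313*log(w - 4)/500 - 47*log(w - 2)/208 - 697*log(w + 6)/3600 - 3019*log(w**2 + 9)/29250 + 3833*atan(w/3)/14625 + C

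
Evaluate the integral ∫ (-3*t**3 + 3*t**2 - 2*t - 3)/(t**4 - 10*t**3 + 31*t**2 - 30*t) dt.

Factor the denominator: t*(t - 5)*(t - 3)*(t - 2).
Partial-fraction decomposition: -19/(6*(t - 2)) + 21/(2*(t - 3)) - 313/(30*(t - 5)) + 1/(10*t).
Integrate each term: A/(t−a) contributes A·log|t−a|.

log(t)/10 - 313*log(t - 5)/30 + 21*log(t - 3)/2 - 19*log(t - 2)/6 + C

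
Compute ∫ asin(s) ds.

s*asin(s) + sqrt(-s**2 + 1) + C

Use integration by parts with u = arcsin(s), dv = ds.
Then du = 1/sqrt(-s**2 + 1) ds.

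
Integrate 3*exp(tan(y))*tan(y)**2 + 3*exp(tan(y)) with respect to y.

Let u = tan(y), so du = (tan(y)**2 + 1) dy.
Rewriting, the integral becomes 3·∫ e^u du = 3·e^u.
Substituting back, u = tan(y).

3*exp(tan(y)) + C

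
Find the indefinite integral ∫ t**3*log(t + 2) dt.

t**4*log(t + 2)/4 - t**4/16 + t**3/6 - t**2/2 + 2*t - 4*log(t + 2) + C

Use integration by parts with u = log(t + 2), dv = t**3 dt.
Then du = 1/(t + 2) dt and v = t**4/4.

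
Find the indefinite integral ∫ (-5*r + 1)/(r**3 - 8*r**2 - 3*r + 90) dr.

Factor the denominator: (r - 6)*(r - 5)*(r + 3).
Partial-fraction decomposition: 2/(9*(r + 3)) + 3/(r - 5) - 29/(9*(r - 6)).
Integrate each term: A/(r−a) contributes A·log|r−a|.

-29*log(r - 6)/9 + 3*log(r - 5) + 2*log(r + 3)/9 + C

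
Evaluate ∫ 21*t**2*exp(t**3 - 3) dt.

7*exp(t**3 - 3) + C

Let u = t**3 - 3, so du = (3*t**2) dt.
Rewriting, the integral becomes 7·∫ e^u du = 7·e^u.
Substituting back, u = t**3 - 3.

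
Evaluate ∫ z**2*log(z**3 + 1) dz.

Let u = z**3 + 1, so du = (3*z**2) dz.
The integral becomes (1/3)·∫ log(u) du; integrate by parts with u′=log(u), dv′=du.

z**3*log(z**3 + 1)/3 - z**3/3 + log(z**3 + 1)/3 + C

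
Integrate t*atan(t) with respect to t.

Use integration by parts with u = arctan(t), dv = t dt.
Then du = 1/(t**2 + 1) dt.

t**2*atan(t)/2 - t/2 + atan(t)/2 + C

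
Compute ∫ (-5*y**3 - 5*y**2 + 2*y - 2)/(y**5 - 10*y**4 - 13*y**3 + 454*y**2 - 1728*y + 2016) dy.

Factor the denominator: (y - 6)*(y - 4)**2*(y - 3)*(y + 7).
Partial-fraction decomposition: 727/(7865*(y + 7)) + 88/(15*(y - 3)) + 497/(242*(y - 4)) + 197/(11*(y - 4)**2) - 625/(78*(y - 6)).
Integrate each term; A/(y−a) gives A·log|y−a|; A/(y−a)² gives −A/(y−a).

-625*log(y - 6)/78 + 497*log(y - 4)/242 + 88*log(y - 3)/15 + 727*log(y + 7)/7865 - 197/(11*y - 44) + C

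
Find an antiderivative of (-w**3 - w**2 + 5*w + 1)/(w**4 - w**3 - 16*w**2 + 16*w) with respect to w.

log(w)/16 - 59*log(w - 4)/96 - 4*log(w - 1)/15 - 29*log(w + 4)/160 + C

Factor the denominator: w*(w - 4)*(w - 1)*(w + 4).
Partial-fraction decomposition: -29/(160*(w + 4)) - 4/(15*(w - 1)) - 59/(96*(w - 4)) + 1/(16*w).
Integrate each term: A/(w−a) contributes A·log|w−a|.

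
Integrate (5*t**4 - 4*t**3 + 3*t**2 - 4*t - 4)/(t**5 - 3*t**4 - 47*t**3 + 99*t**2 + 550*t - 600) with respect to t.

Factor the denominator: (t - 6)*(t - 5)*(t - 1)*(t + 4)*(t + 5).
Partial-fraction decomposition: 929/(165*(t + 5)) - 266/(75*(t + 4)) - 1/(150*(t - 1)) - 223/(30*(t - 5)) + 2848/(275*(t - 6)).
Integrate each term: A/(t−a) contributes A·log|t−a|.

2848*log(t - 6)/275 - 223*log(t - 5)/30 - log(t - 1)/150 - 266*log(t + 4)/75 + 929*log(t + 5)/165 + C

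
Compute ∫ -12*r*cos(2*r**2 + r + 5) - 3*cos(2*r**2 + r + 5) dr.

Let u = 2*r**2 + r + 5, so du = (4*r + 1) dr.
Rewriting, the integral becomes -3·∫ cos(u) du = -3·sin(u).
Substituting back, u = 2*r**2 + r + 5.

-3*sin(2*r**2 + r + 5) + C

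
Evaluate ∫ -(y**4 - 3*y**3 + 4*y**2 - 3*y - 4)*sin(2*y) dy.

Use integration by parts with u = y**4 - 3*y**3 + 4*y**2 - 3*y - 4, dv = -sin(2*y) dy, so v = cos(2*y)/2.
Apply parts 4 times (tabular method): alternate signs, differentiate u down to 0, integrate dv up.

y**4*cos(2*y)/2 - y**3*sin(2*y) - 3*y**3*cos(2*y)/2 + 9*y**2*sin(2*y)/4 + y**2*cos(2*y)/2 - y*sin(2*y)/2 + 3*y*cos(2*y)/4 - 3*sin(2*y)/8 - 9*cos(2*y)/4 + C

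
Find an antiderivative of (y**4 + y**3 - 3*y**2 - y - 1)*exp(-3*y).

(-27*y**4 - 63*y**3 + 18*y**2 + 39*y + 40)*exp(-3*y)/81 + C

Use integration by parts with u = y**4 + y**3 - 3*y**2 - y - 1, dv = exp(-3*y) dy, so v = -exp(-3*y)/3.
Apply parts 4 times (tabular method): alternate signs, differentiate u down to 0, integrate dv up.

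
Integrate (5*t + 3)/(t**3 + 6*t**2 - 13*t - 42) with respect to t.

9*log(t - 3)/25 + 7*log(t + 2)/25 - 16*log(t + 7)/25 + C

Factor the denominator: (t - 3)*(t + 2)*(t + 7).
Partial-fraction decomposition: -16/(25*(t + 7)) + 7/(25*(t + 2)) + 9/(25*(t - 3)).
Integrate each term: A/(t−a) contributes A·log|t−a|.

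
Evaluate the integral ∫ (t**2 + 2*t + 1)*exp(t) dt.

(t**2 + 1)*exp(t) + C

Use integration by parts with u = t**2 + 2*t + 1, dv = exp(t) dt, so v = exp(t).
Apply parts 2 times (tabular method): alternate signs, differentiate u down to 0, integrate dv up.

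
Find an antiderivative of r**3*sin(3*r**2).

-r**2*cos(3*r**2)/6 + sin(3*r**2)/18 + C

Let u = r², du = 2r dr; rewrite as (1/2)∫ u^1·sin(3u) du.
Now integrate by parts 1 time.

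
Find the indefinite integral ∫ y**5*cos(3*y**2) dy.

Let u = y², du = 2y dy; rewrite as (1/2)∫ u^2·cos(3u) du.
Now integrate by parts 2 times.

y**4*sin(3*y**2)/6 + y**2*cos(3*y**2)/9 - sin(3*y**2)/27 + C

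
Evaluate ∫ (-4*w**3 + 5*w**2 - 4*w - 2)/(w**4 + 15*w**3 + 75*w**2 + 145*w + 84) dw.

Factor the denominator: (w + 1)*(w + 3)*(w + 4)*(w + 7).
Partial-fraction decomposition: -1643/(72*(w + 7)) + 350/(9*(w + 4)) - 163/(8*(w + 3)) + 11/(36*(w + 1)).
Integrate each term: A/(w−a) contributes A·log|w−a|.

11*log(w + 1)/36 - 163*log(w + 3)/8 + 350*log(w + 4)/9 - 1643*log(w + 7)/72 + C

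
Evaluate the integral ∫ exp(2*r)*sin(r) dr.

2*exp(2*r)*sin(r)/5 - exp(2*r)*cos(r)/5 + C

Let I denote the integral. Integrate by parts with u = sin(r), dv = exp(2*r) dr, so v = exp(2*r)/2: I = exp(2*r)*sin(r)/2 − (1/2)·∫ exp(2*r)*cos(r) dr.
Apply parts again with u = cos(r), dv = exp(2*r) dr: ∫ exp(2*r)*cos(r) dr = exp(2*r)*cos(r)/2 + (1/2)·I. Substituting back brings back I: I = exp(2*r)*sin(r)/2 - exp(2*r)*cos(r)/4 − (1/4)·I.
Solving for I: (1 + 1/4)·I equals the remaining terms, so I = (4/5)·(exp(2*r)*sin(r)/2 - exp(2*r)*cos(r)/4).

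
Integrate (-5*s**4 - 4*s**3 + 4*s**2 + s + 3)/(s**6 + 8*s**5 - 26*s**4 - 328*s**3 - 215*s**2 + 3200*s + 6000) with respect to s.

-3517*log(s - 5)/7200 + 1465*log(s - 4)/4536 - 261*log(s + 3)/224 + 961*log(s + 4)/72 - 48667*log(s + 5)/4050 + 2527/(180*s + 900) + C

Factor the denominator: (s - 5)*(s - 4)*(s + 3)*(s + 4)*(s + 5)**2.
Partial-fraction decomposition: -48667/(4050*(s + 5)) - 2527/(180*(s + 5)**2) + 961/(72*(s + 4)) - 261/(224*(s + 3)) + 1465/(4536*(s - 4)) - 3517/(7200*(s - 5)).
Integrate each term; A/(s−a) gives A·log|s−a|; A/(s−a)² gives −A/(s−a).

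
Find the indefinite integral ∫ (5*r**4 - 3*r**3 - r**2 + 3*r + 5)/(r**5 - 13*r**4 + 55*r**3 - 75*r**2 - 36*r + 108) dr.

5819*log(r - 6)/252 - 1853*log(r - 3)/144 - 21*log(r - 2)/4 + 3*log(r + 1)/112 + 329/(12*r - 36) + C

Factor the denominator: (r - 6)*(r - 3)**2*(r - 2)*(r + 1).
Partial-fraction decomposition: 3/(112*(r + 1)) - 21/(4*(r - 2)) - 1853/(144*(r - 3)) - 329/(12*(r - 3)**2) + 5819/(252*(r - 6)).
Integrate each term; A/(r−a) gives A·log|r−a|; A/(r−a)² gives −A/(r−a).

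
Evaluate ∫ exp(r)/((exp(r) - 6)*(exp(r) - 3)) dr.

log(exp(r) - 6)/3 - log(exp(r) - 3)/3 + C

Let u = e^r, du = e^r dr.
The integral becomes ∫ du/((u-6)(u-3)); decompose into partial fractions.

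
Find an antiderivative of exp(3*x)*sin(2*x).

Let I denote the integral. Integrate by parts with u = sin(2*x), dv = exp(3*x) dx, so v = exp(3*x)/3: I = exp(3*x)*sin(2*x)/3 − (2/3)·∫ exp(3*x)*cos(2*x) dx.
Apply parts again with u = cos(2*x), dv = exp(3*x) dx: ∫ exp(3*x)*cos(2*x) dx = exp(3*x)*cos(2*x)/3 + (2/3)·I. Substituting back brings back I: I = exp(3*x)*sin(2*x)/3 - 2*exp(3*x)*cos(2*x)/9 − (4/9)·I.
Solving for I: (1 + 4/9)·I equals the remaining terms, so I = (9/13)·(exp(3*x)*sin(2*x)/3 - 2*exp(3*x)*cos(2*x)/9).

3*exp(3*x)*sin(2*x)/13 - 2*exp(3*x)*cos(2*x)/13 + C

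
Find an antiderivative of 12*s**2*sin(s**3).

-4*cos(s**3) + C

Let u = s**3, so du = (3*s**2) ds.
Rewriting, the integral becomes 4·∫ sin(u) du = 4·-cos(u).
Substituting back, u = s**3.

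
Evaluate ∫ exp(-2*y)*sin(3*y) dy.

-2*exp(-2*y)*sin(3*y)/13 - 3*exp(-2*y)*cos(3*y)/13 + C

Let I denote the integral. Integrate by parts with u = sin(3*y), dv = exp(-2*y) dy, so v = -exp(-2*y)/2: I = -exp(-2*y)*sin(3*y)/2 + (3/2)·∫ exp(-2*y)*cos(3*y) dy.
Apply parts again with u = cos(3*y), dv = exp(-2*y) dy: ∫ exp(-2*y)*cos(3*y) dy = -exp(-2*y)*cos(3*y)/2 − (3/2)·I. Substituting back brings back I: I = -exp(-2*y)*sin(3*y)/2 - 3*exp(-2*y)*cos(3*y)/4 − (9/4)·I.
Solving for I: (1 + 9/4)·I equals the remaining terms, so I = (4/13)·(-exp(-2*y)*sin(3*y)/2 - 3*exp(-2*y)*cos(3*y)/4).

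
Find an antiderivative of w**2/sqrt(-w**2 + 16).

Substitute w = 4·sin(θ), so dw = 4·cos(θ) dθ and the radical becomes sqrt(-w**2 + 16) = 4·cos(θ) by the Pythagorean identity.
Integrate the resulting trig expression in θ, then back-substitute θ = asin(w/4), sin(θ) = w/4, cos(θ) = sqrt(-w**2 + 16)/4 (absorbing any constant into C).

-w*sqrt(-w**2 + 16)/2 + 8*asin(w/4) + C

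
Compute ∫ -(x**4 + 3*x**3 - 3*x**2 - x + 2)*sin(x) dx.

Use integration by parts with u = x**4 + 3*x**3 - 3*x**2 - x + 2, dv = -sin(x) dx, so v = cos(x).
Apply parts 4 times (tabular method): alternate signs, differentiate u down to 0, integrate dv up.

x**4*cos(x) - 4*x**3*sin(x) + 3*x**3*cos(x) - 9*x**2*sin(x) - 15*x**2*cos(x) + 30*x*sin(x) - 19*x*cos(x) + 19*sin(x) + 32*cos(x) + C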